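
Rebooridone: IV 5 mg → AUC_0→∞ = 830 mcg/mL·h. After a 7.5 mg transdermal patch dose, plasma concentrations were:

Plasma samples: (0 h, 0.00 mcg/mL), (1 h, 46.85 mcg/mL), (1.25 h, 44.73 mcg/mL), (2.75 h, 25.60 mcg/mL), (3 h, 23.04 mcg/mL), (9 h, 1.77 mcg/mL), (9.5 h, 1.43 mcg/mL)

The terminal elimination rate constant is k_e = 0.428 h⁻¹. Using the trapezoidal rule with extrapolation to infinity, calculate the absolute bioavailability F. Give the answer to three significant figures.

F = 0.138

Trapezoidal AUC_0→9.5 (transdermal patch):
  [0→1]: (0.00+46.85)/2 × 1 = 23.425
  [1→1.25]: (46.85+44.73)/2 × 0.25 = 11.4475
  [1.25→2.75]: (44.73+25.60)/2 × 1.5 = 52.7475
  [2.75→3]: (25.60+23.04)/2 × 0.25 = 6.08
  [3→9]: (23.04+1.77)/2 × 6 = 74.43
  [9→9.5]: (1.77+1.43)/2 × 0.5 = 0.8
  Sum = 168.93 mcg/mL·h
Tail: C_last/k_e = 1.43/0.428 = 3.341
AUC_0→∞ (transdermal patch) = 168.93 + 3.341 = 172.271 mcg/mL·h
F = (AUC_ev/D_ev)/(AUC_iv/D_iv) = (172.271/7.5)/(830/5) = 22.9695/166 = 0.1384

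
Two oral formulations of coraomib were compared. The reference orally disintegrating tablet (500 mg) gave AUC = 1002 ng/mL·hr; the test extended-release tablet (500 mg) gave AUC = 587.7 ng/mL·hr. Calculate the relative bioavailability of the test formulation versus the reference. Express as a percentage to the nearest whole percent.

F_rel = (AUC_test/D_test) / (AUC_ref/D_ref)
      = (587.7/500) / (1002/500)
      = 1.1754 / 2.004 = 0.5865 = 58.65%

F_rel = 59%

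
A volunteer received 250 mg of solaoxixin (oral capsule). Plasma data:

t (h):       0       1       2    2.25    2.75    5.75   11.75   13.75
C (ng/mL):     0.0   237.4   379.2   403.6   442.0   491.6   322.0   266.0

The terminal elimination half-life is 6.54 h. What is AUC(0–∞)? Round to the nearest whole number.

AUC = 7675 ng/mL·h

Trapezoidal AUC_0→13.75:
  [0→1]: (0.0+237.4)/2 × 1 = 118.7
  [1→2]: (237.4+379.2)/2 × 1 = 308.3
  [2→2.25]: (379.2+403.6)/2 × 0.25 = 97.85
  [2.25→2.75]: (403.6+442.0)/2 × 0.5 = 211.4
  [2.75→5.75]: (442.0+491.6)/2 × 3 = 1400.4
  [5.75→11.75]: (491.6+322.0)/2 × 6 = 2440.8
  [11.75→13.75]: (322.0+266.0)/2 × 2 = 588.0
  Sum = 5165.45 ng/mL·h
k_e = ln2 / t½ = 0.693147 / 6.54 = 0.1060 h^-1
Extrapolated tail: C_last / k_e = 266.0 / 0.106 = 2509.434
AUC_0→∞ = 5165.45 + 2509.434 = 7674.884 ng/mL·h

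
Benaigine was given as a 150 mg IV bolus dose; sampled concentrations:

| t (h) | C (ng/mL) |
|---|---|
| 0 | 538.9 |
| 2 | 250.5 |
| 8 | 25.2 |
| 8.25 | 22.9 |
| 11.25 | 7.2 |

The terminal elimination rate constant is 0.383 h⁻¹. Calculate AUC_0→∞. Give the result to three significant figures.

AUC = 1690 ng/mL·h

Trapezoidal AUC_0→11.25:
  [0→2]: (538.9+250.5)/2 × 2 = 789.4
  [2→8]: (250.5+25.2)/2 × 6 = 827.1
  [8→8.25]: (25.2+22.9)/2 × 0.25 = 6.0125
  [8.25→11.25]: (22.9+7.2)/2 × 3 = 45.15
  Sum = 1667.6625 ng/mL·h
Extrapolated tail: C_last / k_e = 7.2 / 0.383 = 18.799
AUC_0→∞ = 1667.6625 + 18.799 = 1686.4615 ng/mL·h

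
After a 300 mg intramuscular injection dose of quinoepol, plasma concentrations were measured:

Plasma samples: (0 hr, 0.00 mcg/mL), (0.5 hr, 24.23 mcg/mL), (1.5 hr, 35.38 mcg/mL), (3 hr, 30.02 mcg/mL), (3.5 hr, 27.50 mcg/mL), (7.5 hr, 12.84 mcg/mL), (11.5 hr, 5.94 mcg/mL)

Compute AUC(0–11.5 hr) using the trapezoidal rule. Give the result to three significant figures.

AUC = 218 mcg/mL·hr

Trapezoidal AUC_0→11.5:
  [0→0.5]: (0.00+24.23)/2 × 0.5 = 6.0575
  [0.5→1.5]: (24.23+35.38)/2 × 1 = 29.805
  [1.5→3]: (35.38+30.02)/2 × 1.5 = 49.05
  [3→3.5]: (30.02+27.50)/2 × 0.5 = 14.38
  [3.5→7.5]: (27.50+12.84)/2 × 4 = 80.68
  [7.5→11.5]: (12.84+5.94)/2 × 4 = 37.56
  Sum = 217.5325 mcg/mL·hr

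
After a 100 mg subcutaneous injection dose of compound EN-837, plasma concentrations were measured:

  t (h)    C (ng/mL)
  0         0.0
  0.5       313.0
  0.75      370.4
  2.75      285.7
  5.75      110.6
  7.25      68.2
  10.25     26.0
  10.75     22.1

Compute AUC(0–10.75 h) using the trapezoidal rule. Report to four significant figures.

Trapezoidal AUC_0→10.75:
  [0→0.5]: (0.0+313.0)/2 × 0.5 = 78.25
  [0.5→0.75]: (313.0+370.4)/2 × 0.25 = 85.425
  [0.75→2.75]: (370.4+285.7)/2 × 2 = 656.1
  [2.75→5.75]: (285.7+110.6)/2 × 3 = 594.45
  [5.75→7.25]: (110.6+68.2)/2 × 1.5 = 134.1
  [7.25→10.25]: (68.2+26.0)/2 × 3 = 141.3
  [10.25→10.75]: (26.0+22.1)/2 × 0.5 = 12.025
  Sum = 1701.65 ng/mL·h

AUC = 1702 ng/mL·h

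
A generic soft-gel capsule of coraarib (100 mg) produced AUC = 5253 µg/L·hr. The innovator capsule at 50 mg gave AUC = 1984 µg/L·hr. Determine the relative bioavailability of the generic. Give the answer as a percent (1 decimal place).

F_rel = (AUC_test/D_test) / (AUC_ref/D_ref)
      = (5253/100) / (1984/50)
      = 52.53 / 39.68 = 1.3238 = 132.38%

F_rel = 132.4%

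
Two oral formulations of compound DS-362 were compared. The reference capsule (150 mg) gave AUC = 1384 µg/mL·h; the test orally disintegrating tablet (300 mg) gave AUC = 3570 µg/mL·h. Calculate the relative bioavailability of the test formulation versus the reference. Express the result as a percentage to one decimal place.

F_rel = 129.0%

F_rel = (AUC_test/D_test) / (AUC_ref/D_ref)
      = (3570/300) / (1384/150)
      = 11.9 / 9.22667 = 1.2897 = 128.97%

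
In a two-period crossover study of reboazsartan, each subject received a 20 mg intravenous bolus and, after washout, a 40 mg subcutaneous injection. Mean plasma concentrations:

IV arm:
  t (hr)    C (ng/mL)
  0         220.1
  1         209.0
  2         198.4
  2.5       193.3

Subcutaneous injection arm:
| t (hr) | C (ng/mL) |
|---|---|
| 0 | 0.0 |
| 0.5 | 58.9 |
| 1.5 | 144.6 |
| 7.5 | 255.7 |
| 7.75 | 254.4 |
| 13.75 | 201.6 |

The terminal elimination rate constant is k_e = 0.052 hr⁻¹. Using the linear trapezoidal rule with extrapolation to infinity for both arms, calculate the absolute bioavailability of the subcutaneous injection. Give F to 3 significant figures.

F = 0.783

Trapezoidal AUC_0→2.5 (IV):
  [0→1]: (220.1+209.0)/2 × 1 = 214.55
  [1→2]: (209.0+198.4)/2 × 1 = 203.7
  [2→2.5]: (198.4+193.3)/2 × 0.5 = 97.925
  Sum = 516.175 ng/mL·hr
IV tail: 193.3/0.052 = 3717.308; AUC_iv,0→∞ = 516.175 + 3717.308 = 4233.483 ng/mL·hr
Trapezoidal AUC_0→13.75 (subcutaneous injection):
  [0→0.5]: (0.0+58.9)/2 × 0.5 = 14.725
  [0.5→1.5]: (58.9+144.6)/2 × 1 = 101.75
  [1.5→7.5]: (144.6+255.7)/2 × 6 = 1200.9
  [7.5→7.75]: (255.7+254.4)/2 × 0.25 = 63.7625
  [7.75→13.75]: (254.4+201.6)/2 × 6 = 1368.0
  Sum = 2749.1375 ng/mL·hr
subcutaneous injection tail: 201.6/0.052 = 3876.923; AUC_ev,0→∞ = 2749.1375 + 3876.923 = 6626.0605 ng/mL·hr
F = (AUC_ev/D_ev)/(AUC_iv/D_iv) = (6626.0605/40)/(4233.483/20) = 165.652/211.67415 = 0.7826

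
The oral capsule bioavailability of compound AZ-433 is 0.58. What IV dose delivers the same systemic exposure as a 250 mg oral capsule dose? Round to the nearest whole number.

D_iv = 145 mg

Systemic exposure from an extravascular dose = F × D_ev, so the equivalent IV dose is F × D_ev.
D_iv = F × D_ev = 0.58 × 250 = 145 mg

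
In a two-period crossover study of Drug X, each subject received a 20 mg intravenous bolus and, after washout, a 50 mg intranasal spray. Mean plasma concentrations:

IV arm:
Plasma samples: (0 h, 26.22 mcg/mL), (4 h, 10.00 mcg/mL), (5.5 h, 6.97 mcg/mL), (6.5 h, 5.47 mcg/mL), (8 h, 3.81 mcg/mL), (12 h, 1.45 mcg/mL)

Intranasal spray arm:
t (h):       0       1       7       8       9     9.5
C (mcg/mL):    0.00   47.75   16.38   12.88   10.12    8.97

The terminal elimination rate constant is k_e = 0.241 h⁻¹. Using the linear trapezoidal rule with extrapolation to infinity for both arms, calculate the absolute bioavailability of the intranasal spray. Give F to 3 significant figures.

F = 0.990

Trapezoidal AUC_0→12 (IV):
  [0→4]: (26.22+10.00)/2 × 4 = 72.44
  [4→5.5]: (10.00+6.97)/2 × 1.5 = 12.7275
  [5.5→6.5]: (6.97+5.47)/2 × 1 = 6.22
  [6.5→8]: (5.47+3.81)/2 × 1.5 = 6.96
  [8→12]: (3.81+1.45)/2 × 4 = 10.52
  Sum = 108.8675 mcg/mL·h
IV tail: 1.45/0.241 = 6.017; AUC_iv,0→∞ = 108.8675 + 6.017 = 114.8845 mcg/mL·h
Trapezoidal AUC_0→9.5 (intranasal spray):
  [0→1]: (0.00+47.75)/2 × 1 = 23.875
  [1→7]: (47.75+16.38)/2 × 6 = 192.39
  [7→8]: (16.38+12.88)/2 × 1 = 14.63
  [8→9]: (12.88+10.12)/2 × 1 = 11.5
  [9→9.5]: (10.12+8.97)/2 × 0.5 = 4.7725
  Sum = 247.1675 mcg/mL·h
intranasal spray tail: 8.97/0.241 = 37.220; AUC_ev,0→∞ = 247.1675 + 37.220 = 284.3875 mcg/mL·h
F = (AUC_ev/D_ev)/(AUC_iv/D_iv) = (284.3875/50)/(114.8845/20) = 5.68775/5.744225 = 0.9902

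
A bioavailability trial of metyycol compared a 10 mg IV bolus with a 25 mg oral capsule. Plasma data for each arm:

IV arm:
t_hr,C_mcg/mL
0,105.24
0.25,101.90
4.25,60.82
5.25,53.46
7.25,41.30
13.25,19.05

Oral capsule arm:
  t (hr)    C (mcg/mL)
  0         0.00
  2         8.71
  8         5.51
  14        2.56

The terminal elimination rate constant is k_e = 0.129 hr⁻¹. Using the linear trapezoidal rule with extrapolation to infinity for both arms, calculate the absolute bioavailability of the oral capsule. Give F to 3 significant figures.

Trapezoidal AUC_0→13.25 (IV):
  [0→0.25]: (105.24+101.90)/2 × 0.25 = 25.8925
  [0.25→4.25]: (101.90+60.82)/2 × 4 = 325.44
  [4.25→5.25]: (60.82+53.46)/2 × 1 = 57.14
  [5.25→7.25]: (53.46+41.30)/2 × 2 = 94.76
  [7.25→13.25]: (41.30+19.05)/2 × 6 = 181.05
  Sum = 684.2825 mcg/mL·hr
IV tail: 19.05/0.129 = 147.674; AUC_iv,0→∞ = 684.2825 + 147.674 = 831.9565 mcg/mL·hr
Trapezoidal AUC_0→14 (oral capsule):
  [0→2]: (0.00+8.71)/2 × 2 = 8.71
  [2→8]: (8.71+5.51)/2 × 6 = 42.66
  [8→14]: (5.51+2.56)/2 × 6 = 24.21
  Sum = 75.58 mcg/mL·hr
oral capsule tail: 2.56/0.129 = 19.845; AUC_ev,0→∞ = 75.58 + 19.845 = 95.425 mcg/mL·hr
F = (AUC_ev/D_ev)/(AUC_iv/D_iv) = (95.425/25)/(831.9565/10) = 3.817/83.19565 = 0.0459

F = 0.0459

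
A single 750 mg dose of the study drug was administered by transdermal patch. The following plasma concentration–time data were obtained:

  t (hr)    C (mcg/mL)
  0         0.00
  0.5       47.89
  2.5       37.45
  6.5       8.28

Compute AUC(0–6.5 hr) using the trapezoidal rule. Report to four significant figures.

AUC = 188.8 mcg/mL·hr

Trapezoidal AUC_0→6.5:
  [0→0.5]: (0.00+47.89)/2 × 0.5 = 11.9725
  [0.5→2.5]: (47.89+37.45)/2 × 2 = 85.34
  [2.5→6.5]: (37.45+8.28)/2 × 4 = 91.46
  Sum = 188.7725 mcg/mL·hr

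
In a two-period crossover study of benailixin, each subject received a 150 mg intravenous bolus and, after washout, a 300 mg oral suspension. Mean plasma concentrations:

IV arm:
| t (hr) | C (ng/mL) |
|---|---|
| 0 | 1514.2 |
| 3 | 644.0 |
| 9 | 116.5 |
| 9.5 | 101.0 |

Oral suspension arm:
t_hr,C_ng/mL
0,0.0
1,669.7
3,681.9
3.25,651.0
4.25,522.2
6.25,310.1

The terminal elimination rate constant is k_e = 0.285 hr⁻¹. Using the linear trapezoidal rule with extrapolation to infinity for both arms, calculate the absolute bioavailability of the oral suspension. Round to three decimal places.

F = 0.368

Trapezoidal AUC_0→9.5 (IV):
  [0→3]: (1514.2+644.0)/2 × 3 = 3237.3
  [3→9]: (644.0+116.5)/2 × 6 = 2281.5
  [9→9.5]: (116.5+101.0)/2 × 0.5 = 54.375
  Sum = 5573.175 ng/mL·hr
IV tail: 101.0/0.285 = 354.386; AUC_iv,0→∞ = 5573.175 + 354.386 = 5927.561 ng/mL·hr
Trapezoidal AUC_0→6.25 (oral suspension):
  [0→1]: (0.0+669.7)/2 × 1 = 334.85
  [1→3]: (669.7+681.9)/2 × 2 = 1351.6
  [3→3.25]: (681.9+651.0)/2 × 0.25 = 166.6125
  [3.25→4.25]: (651.0+522.2)/2 × 1 = 586.6
  [4.25→6.25]: (522.2+310.1)/2 × 2 = 832.3
  Sum = 3271.9625 ng/mL·hr
oral suspension tail: 310.1/0.285 = 1088.070; AUC_ev,0→∞ = 3271.9625 + 1088.070 = 4360.0325 ng/mL·hr
F = (AUC_ev/D_ev)/(AUC_iv/D_iv) = (4360.0325/300)/(5927.561/150) = 14.5334/39.5171 = 0.3678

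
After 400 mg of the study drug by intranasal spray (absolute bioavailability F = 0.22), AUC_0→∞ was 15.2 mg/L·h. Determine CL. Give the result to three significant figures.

CL = 5.79 L/h

CL = F × Dose / AUC_0→∞
   = 0.22 × 400 / 15.2 = 5.78947 L/h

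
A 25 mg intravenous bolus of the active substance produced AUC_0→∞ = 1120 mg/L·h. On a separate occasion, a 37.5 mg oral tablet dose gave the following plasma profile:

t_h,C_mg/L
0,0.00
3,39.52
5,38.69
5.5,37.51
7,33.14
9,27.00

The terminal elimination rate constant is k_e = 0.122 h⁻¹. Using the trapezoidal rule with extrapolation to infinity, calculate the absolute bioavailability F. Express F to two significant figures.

Trapezoidal AUC_0→9 (oral tablet):
  [0→3]: (0.00+39.52)/2 × 3 = 59.28
  [3→5]: (39.52+38.69)/2 × 2 = 78.21
  [5→5.5]: (38.69+37.51)/2 × 0.5 = 19.05
  [5.5→7]: (37.51+33.14)/2 × 1.5 = 52.9875
  [7→9]: (33.14+27.00)/2 × 2 = 60.14
  Sum = 269.6675 mg/L·h
Tail: C_last/k_e = 27.00/0.122 = 221.311
AUC_0→∞ (oral tablet) = 269.6675 + 221.311 = 490.9785 mg/L·h
F = (AUC_ev/D_ev)/(AUC_iv/D_iv) = (490.9785/37.5)/(1120/25) = 13.09276/44.8 = 0.2922

F = 0.29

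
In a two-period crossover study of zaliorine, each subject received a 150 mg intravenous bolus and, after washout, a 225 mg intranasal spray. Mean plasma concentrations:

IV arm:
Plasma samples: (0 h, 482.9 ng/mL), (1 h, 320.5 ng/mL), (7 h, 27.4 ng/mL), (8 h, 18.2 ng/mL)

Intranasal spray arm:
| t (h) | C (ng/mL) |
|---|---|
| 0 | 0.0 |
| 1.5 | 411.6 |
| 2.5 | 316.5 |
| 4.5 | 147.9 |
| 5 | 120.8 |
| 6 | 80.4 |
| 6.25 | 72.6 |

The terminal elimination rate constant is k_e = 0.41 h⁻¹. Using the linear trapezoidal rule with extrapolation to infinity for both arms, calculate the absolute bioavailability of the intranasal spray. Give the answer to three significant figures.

F = 0.662

Trapezoidal AUC_0→8 (IV):
  [0→1]: (482.9+320.5)/2 × 1 = 401.7
  [1→7]: (320.5+27.4)/2 × 6 = 1043.7
  [7→8]: (27.4+18.2)/2 × 1 = 22.8
  Sum = 1468.2 ng/mL·h
IV tail: 18.2/0.41 = 44.390; AUC_iv,0→∞ = 1468.2 + 44.390 = 1512.59 ng/mL·h
Trapezoidal AUC_0→6.25 (intranasal spray):
  [0→1.5]: (0.0+411.6)/2 × 1.5 = 308.7
  [1.5→2.5]: (411.6+316.5)/2 × 1 = 364.05
  [2.5→4.5]: (316.5+147.9)/2 × 2 = 464.4
  [4.5→5]: (147.9+120.8)/2 × 0.5 = 67.175
  [5→6]: (120.8+80.4)/2 × 1 = 100.6
  [6→6.25]: (80.4+72.6)/2 × 0.25 = 19.125
  Sum = 1324.05 ng/mL·h
intranasal spray tail: 72.6/0.41 = 177.073; AUC_ev,0→∞ = 1324.05 + 177.073 = 1501.123 ng/mL·h
F = (AUC_ev/D_ev)/(AUC_iv/D_iv) = (1501.123/225)/(1512.59/150) = 6.67166/10.0839 = 0.6616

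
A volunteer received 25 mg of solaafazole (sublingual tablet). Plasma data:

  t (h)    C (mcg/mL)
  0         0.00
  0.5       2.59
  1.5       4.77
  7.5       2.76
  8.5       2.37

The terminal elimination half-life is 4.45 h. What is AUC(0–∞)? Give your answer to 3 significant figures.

Trapezoidal AUC_0→8.5:
  [0→0.5]: (0.00+2.59)/2 × 0.5 = 0.6475
  [0.5→1.5]: (2.59+4.77)/2 × 1 = 3.68
  [1.5→7.5]: (4.77+2.76)/2 × 6 = 22.59
  [7.5→8.5]: (2.76+2.37)/2 × 1 = 2.565
  Sum = 29.4825 mcg/mL·h
k_e = ln2 / t½ = 0.693147 / 4.45 = 0.1558 h^-1
Extrapolated tail: C_last / k_e = 2.37 / 0.1558 = 15.212
AUC_0→∞ = 29.4825 + 15.212 = 44.6945 mcg/mL·h

AUC = 44.7 mcg/mL·h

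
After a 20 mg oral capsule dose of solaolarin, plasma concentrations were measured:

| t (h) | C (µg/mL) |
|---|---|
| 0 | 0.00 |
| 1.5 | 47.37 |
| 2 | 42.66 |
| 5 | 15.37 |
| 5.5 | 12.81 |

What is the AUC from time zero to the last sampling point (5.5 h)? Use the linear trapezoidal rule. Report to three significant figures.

Trapezoidal AUC_0→5.5:
  [0→1.5]: (0.00+47.37)/2 × 1.5 = 35.5275
  [1.5→2]: (47.37+42.66)/2 × 0.5 = 22.5075
  [2→5]: (42.66+15.37)/2 × 3 = 87.045
  [5→5.5]: (15.37+12.81)/2 × 0.5 = 7.045
  Sum = 152.125 µg/mL·h

AUC = 152 µg/mL·h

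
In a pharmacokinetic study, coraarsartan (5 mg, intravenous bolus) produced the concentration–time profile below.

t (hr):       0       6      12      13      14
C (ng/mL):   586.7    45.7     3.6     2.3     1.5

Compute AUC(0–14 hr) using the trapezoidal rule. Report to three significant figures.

Trapezoidal AUC_0→14:
  [0→6]: (586.7+45.7)/2 × 6 = 1897.2
  [6→12]: (45.7+3.6)/2 × 6 = 147.9
  [12→13]: (3.6+2.3)/2 × 1 = 2.95
  [13→14]: (2.3+1.5)/2 × 1 = 1.9
  Sum = 2049.95 ng/mL·hr

AUC = 2050 ng/mL·hr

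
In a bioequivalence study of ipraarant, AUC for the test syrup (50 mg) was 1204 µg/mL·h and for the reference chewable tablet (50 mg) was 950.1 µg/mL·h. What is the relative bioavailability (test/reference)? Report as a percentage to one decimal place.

F_rel = 126.7%

F_rel = (AUC_test/D_test) / (AUC_ref/D_ref)
      = (1204/50) / (950.1/50)
      = 24.08 / 19.002 = 1.2672 = 126.72%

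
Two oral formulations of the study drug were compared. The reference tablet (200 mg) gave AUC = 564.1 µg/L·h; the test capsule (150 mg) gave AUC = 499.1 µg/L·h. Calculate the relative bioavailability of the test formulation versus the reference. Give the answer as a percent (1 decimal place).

F_rel = 118.0%

F_rel = (AUC_test/D_test) / (AUC_ref/D_ref)
      = (499.1/150) / (564.1/200)
      = 3.32733 / 2.8205 = 1.1797 = 117.97%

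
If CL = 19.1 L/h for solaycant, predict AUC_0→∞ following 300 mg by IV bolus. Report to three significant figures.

AUC = 15.7 mg/L·h

AUC_0→∞ = Dose_iv / CL
        = 300 / 19.1 = 15.7068 mg/L·h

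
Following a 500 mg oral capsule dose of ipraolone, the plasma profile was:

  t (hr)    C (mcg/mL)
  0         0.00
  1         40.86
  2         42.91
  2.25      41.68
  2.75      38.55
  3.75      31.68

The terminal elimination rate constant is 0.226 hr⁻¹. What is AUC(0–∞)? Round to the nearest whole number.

Trapezoidal AUC_0→3.75:
  [0→1]: (0.00+40.86)/2 × 1 = 20.43
  [1→2]: (40.86+42.91)/2 × 1 = 41.885
  [2→2.25]: (42.91+41.68)/2 × 0.25 = 10.57375
  [2.25→2.75]: (41.68+38.55)/2 × 0.5 = 20.0575
  [2.75→3.75]: (38.55+31.68)/2 × 1 = 35.115
  Sum = 128.06125 mcg/mL·hr
Extrapolated tail: C_last / k_e = 31.68 / 0.226 = 140.177
AUC_0→∞ = 128.06125 + 140.177 = 268.23825 mcg/mL·hr

AUC = 268 mcg/mL·hr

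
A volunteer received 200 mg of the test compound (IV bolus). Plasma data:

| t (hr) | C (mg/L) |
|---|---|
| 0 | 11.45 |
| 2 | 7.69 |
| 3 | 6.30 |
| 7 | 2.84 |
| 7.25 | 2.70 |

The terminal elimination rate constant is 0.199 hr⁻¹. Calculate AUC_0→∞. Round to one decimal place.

AUC = 58.7 mg/L·hr

Trapezoidal AUC_0→7.25:
  [0→2]: (11.45+7.69)/2 × 2 = 19.14
  [2→3]: (7.69+6.30)/2 × 1 = 6.995
  [3→7]: (6.30+2.84)/2 × 4 = 18.28
  [7→7.25]: (2.84+2.70)/2 × 0.25 = 0.6925
  Sum = 45.1075 mg/L·hr
Extrapolated tail: C_last / k_e = 2.70 / 0.199 = 13.568
AUC_0→∞ = 45.1075 + 13.568 = 58.6755 mg/L·hr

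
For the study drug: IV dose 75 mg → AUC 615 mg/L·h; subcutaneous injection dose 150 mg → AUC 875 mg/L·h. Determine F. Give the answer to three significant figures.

F = (AUC_ev / D_ev) / (AUC_iv / D_iv)
  = (875/150) / (615/75)
  = 5.83333 / 8.2 = 0.7114

F = 0.711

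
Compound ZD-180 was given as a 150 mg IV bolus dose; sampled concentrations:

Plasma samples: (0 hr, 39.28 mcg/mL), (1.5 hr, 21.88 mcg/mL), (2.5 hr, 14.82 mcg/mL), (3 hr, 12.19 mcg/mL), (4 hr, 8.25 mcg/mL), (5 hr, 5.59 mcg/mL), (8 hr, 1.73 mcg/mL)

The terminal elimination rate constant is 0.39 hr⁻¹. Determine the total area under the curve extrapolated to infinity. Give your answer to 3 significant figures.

AUC = 104 mcg/mL·hr

Trapezoidal AUC_0→8:
  [0→1.5]: (39.28+21.88)/2 × 1.5 = 45.87
  [1.5→2.5]: (21.88+14.82)/2 × 1 = 18.35
  [2.5→3]: (14.82+12.19)/2 × 0.5 = 6.7525
  [3→4]: (12.19+8.25)/2 × 1 = 10.22
  [4→5]: (8.25+5.59)/2 × 1 = 6.92
  [5→8]: (5.59+1.73)/2 × 3 = 10.98
  Sum = 99.0925 mcg/mL·hr
Extrapolated tail: C_last / k_e = 1.73 / 0.39 = 4.436
AUC_0→∞ = 99.0925 + 4.436 = 103.5285 mcg/mL·hr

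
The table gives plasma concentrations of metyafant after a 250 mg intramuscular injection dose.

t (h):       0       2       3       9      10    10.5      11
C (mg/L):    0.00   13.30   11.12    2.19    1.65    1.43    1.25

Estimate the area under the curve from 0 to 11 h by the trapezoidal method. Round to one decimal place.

Trapezoidal AUC_0→11:
  [0→2]: (0.00+13.30)/2 × 2 = 13.3
  [2→3]: (13.30+11.12)/2 × 1 = 12.21
  [3→9]: (11.12+2.19)/2 × 6 = 39.93
  [9→10]: (2.19+1.65)/2 × 1 = 1.92
  [10→10.5]: (1.65+1.43)/2 × 0.5 = 0.77
  [10.5→11]: (1.43+1.25)/2 × 0.5 = 0.67
  Sum = 68.8 mg/L·h

AUC = 68.8 mg/L·h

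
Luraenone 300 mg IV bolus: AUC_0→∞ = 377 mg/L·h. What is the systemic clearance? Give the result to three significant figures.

CL = 0.796 L/h

CL = Dose_iv / AUC_0→∞
   = 300 / 377 = 0.795756 L/h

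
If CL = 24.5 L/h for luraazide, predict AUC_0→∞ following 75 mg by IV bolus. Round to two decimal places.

AUC = 3.06 mg/L·h

AUC_0→∞ = Dose_iv / CL
        = 75 / 24.5 = 3.06122 mg/L·h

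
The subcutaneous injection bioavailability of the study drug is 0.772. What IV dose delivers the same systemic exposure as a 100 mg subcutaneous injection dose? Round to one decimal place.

Systemic exposure from an extravascular dose = F × D_ev, so the equivalent IV dose is F × D_ev.
D_iv = F × D_ev = 0.772 × 100 = 77.2 mg

D_iv = 77.2 mg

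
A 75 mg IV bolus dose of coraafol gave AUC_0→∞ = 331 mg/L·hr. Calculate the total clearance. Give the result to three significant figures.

CL = Dose_iv / AUC_0→∞
   = 75 / 331 = 0.226586 L/hr

CL = 0.227 L/hr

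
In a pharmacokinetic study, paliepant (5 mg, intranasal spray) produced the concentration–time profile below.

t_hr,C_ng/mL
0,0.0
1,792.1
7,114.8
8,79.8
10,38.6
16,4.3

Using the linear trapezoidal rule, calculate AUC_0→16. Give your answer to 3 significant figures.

AUC = 3460 ng/mL·hr

Trapezoidal AUC_0→16:
  [0→1]: (0.0+792.1)/2 × 1 = 396.05
  [1→7]: (792.1+114.8)/2 × 6 = 2720.7
  [7→8]: (114.8+79.8)/2 × 1 = 97.3
  [8→10]: (79.8+38.6)/2 × 2 = 118.4
  [10→16]: (38.6+4.3)/2 × 6 = 128.7
  Sum = 3461.15 ng/mL·hr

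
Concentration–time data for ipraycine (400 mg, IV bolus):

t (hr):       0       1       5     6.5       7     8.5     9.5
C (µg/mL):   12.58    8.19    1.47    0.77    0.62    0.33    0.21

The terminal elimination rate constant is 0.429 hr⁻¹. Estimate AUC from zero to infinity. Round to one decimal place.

AUC = 33.2 µg/mL·hr

Trapezoidal AUC_0→9.5:
  [0→1]: (12.58+8.19)/2 × 1 = 10.385
  [1→5]: (8.19+1.47)/2 × 4 = 19.32
  [5→6.5]: (1.47+0.77)/2 × 1.5 = 1.68
  [6.5→7]: (0.77+0.62)/2 × 0.5 = 0.3475
  [7→8.5]: (0.62+0.33)/2 × 1.5 = 0.7125
  [8.5→9.5]: (0.33+0.21)/2 × 1 = 0.27
  Sum = 32.715 µg/mL·hr
Extrapolated tail: C_last / k_e = 0.21 / 0.429 = 0.490
AUC_0→∞ = 32.715 + 0.490 = 33.205 µg/mL·hr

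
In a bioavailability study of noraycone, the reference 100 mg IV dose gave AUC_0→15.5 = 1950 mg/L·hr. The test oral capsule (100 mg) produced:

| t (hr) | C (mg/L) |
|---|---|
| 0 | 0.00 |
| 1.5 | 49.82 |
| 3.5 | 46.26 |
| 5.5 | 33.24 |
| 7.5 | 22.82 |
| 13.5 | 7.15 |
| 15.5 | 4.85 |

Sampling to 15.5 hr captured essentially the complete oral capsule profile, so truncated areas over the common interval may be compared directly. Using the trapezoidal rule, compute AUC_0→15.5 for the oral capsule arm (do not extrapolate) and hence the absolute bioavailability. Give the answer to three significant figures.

Trapezoidal AUC_0→15.5 (oral capsule):
  [0→1.5]: (0.00+49.82)/2 × 1.5 = 37.365
  [1.5→3.5]: (49.82+46.26)/2 × 2 = 96.08
  [3.5→5.5]: (46.26+33.24)/2 × 2 = 79.5
  [5.5→7.5]: (33.24+22.82)/2 × 2 = 56.06
  [7.5→13.5]: (22.82+7.15)/2 × 6 = 89.91
  [13.5→15.5]: (7.15+4.85)/2 × 2 = 12.0
  Sum = 370.915 mg/L·hr
F = (AUC_ev/D_ev)/(AUC_iv/D_iv) = (370.915/100)/(1950/100) = 3.70915/19.5 = 0.1902

F = 0.190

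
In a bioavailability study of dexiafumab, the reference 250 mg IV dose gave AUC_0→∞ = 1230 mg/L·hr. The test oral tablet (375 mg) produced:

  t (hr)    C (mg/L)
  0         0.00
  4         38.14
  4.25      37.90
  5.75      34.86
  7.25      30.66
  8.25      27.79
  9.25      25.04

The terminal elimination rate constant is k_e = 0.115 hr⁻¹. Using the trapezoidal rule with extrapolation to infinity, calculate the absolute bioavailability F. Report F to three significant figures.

F = 0.251

Trapezoidal AUC_0→9.25 (oral tablet):
  [0→4]: (0.00+38.14)/2 × 4 = 76.28
  [4→4.25]: (38.14+37.90)/2 × 0.25 = 9.505
  [4.25→5.75]: (37.90+34.86)/2 × 1.5 = 54.57
  [5.75→7.25]: (34.86+30.66)/2 × 1.5 = 49.14
  [7.25→8.25]: (30.66+27.79)/2 × 1 = 29.225
  [8.25→9.25]: (27.79+25.04)/2 × 1 = 26.415
  Sum = 245.135 mg/L·hr
Tail: C_last/k_e = 25.04/0.115 = 217.739
AUC_0→∞ (oral tablet) = 245.135 + 217.739 = 462.874 mg/L·hr
F = (AUC_ev/D_ev)/(AUC_iv/D_iv) = (462.874/375)/(1230/250) = 1.23433/4.92 = 0.2509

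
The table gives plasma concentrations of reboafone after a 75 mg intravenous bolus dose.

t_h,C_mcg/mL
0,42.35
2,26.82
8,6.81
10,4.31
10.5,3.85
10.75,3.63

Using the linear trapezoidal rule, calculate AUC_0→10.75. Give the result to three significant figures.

Trapezoidal AUC_0→10.75:
  [0→2]: (42.35+26.82)/2 × 2 = 69.17
  [2→8]: (26.82+6.81)/2 × 6 = 100.89
  [8→10]: (6.81+4.31)/2 × 2 = 11.12
  [10→10.5]: (4.31+3.85)/2 × 0.5 = 2.04
  [10.5→10.75]: (3.85+3.63)/2 × 0.25 = 0.935
  Sum = 184.155 mcg/mL·h

AUC = 184 mcg/mL·h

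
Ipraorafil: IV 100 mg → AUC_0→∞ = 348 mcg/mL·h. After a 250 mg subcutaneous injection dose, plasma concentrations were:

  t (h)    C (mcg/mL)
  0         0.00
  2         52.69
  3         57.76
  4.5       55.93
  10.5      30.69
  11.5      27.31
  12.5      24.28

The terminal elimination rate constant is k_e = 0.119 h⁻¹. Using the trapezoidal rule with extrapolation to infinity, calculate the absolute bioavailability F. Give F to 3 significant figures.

Trapezoidal AUC_0→12.5 (subcutaneous injection):
  [0→2]: (0.00+52.69)/2 × 2 = 52.69
  [2→3]: (52.69+57.76)/2 × 1 = 55.225
  [3→4.5]: (57.76+55.93)/2 × 1.5 = 85.2675
  [4.5→10.5]: (55.93+30.69)/2 × 6 = 259.86
  [10.5→11.5]: (30.69+27.31)/2 × 1 = 29.0
  [11.5→12.5]: (27.31+24.28)/2 × 1 = 25.795
  Sum = 507.8375 mcg/mL·h
Tail: C_last/k_e = 24.28/0.119 = 204.034
AUC_0→∞ (subcutaneous injection) = 507.8375 + 204.034 = 711.8715 mcg/mL·h
F = (AUC_ev/D_ev)/(AUC_iv/D_iv) = (711.8715/250)/(348/100) = 2.847486/3.48 = 0.8182

F = 0.818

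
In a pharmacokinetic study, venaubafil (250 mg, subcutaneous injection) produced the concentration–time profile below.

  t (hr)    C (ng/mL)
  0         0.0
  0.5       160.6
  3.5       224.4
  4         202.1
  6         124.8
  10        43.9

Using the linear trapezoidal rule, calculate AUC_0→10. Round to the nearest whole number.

AUC = 1389 ng/mL·hr

Trapezoidal AUC_0→10:
  [0→0.5]: (0.0+160.6)/2 × 0.5 = 40.15
  [0.5→3.5]: (160.6+224.4)/2 × 3 = 577.5
  [3.5→4]: (224.4+202.1)/2 × 0.5 = 106.625
  [4→6]: (202.1+124.8)/2 × 2 = 326.9
  [6→10]: (124.8+43.9)/2 × 4 = 337.4
  Sum = 1388.575 ng/mL·hr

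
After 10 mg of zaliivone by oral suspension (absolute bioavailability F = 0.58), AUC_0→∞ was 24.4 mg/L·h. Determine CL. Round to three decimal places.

CL = 0.238 L/h

CL = F × Dose / AUC_0→∞
   = 0.58 × 10 / 24.4 = 0.237705 L/h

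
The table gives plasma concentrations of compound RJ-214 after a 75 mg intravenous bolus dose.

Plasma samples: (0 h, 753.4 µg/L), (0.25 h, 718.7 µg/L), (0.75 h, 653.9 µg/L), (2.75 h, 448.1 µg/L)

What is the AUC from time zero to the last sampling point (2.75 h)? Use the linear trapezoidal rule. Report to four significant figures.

AUC = 1629 µg/L·h

Trapezoidal AUC_0→2.75:
  [0→0.25]: (753.4+718.7)/2 × 0.25 = 184.0125
  [0.25→0.75]: (718.7+653.9)/2 × 0.5 = 343.15
  [0.75→2.75]: (653.9+448.1)/2 × 2 = 1102.0
  Sum = 1629.1625 µg/L·h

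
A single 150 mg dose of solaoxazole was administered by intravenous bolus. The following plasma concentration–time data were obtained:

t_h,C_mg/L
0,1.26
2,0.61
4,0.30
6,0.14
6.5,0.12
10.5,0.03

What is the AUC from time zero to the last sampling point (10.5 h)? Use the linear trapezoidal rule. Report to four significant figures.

AUC = 3.585 mg/L·h

Trapezoidal AUC_0→10.5:
  [0→2]: (1.26+0.61)/2 × 2 = 1.87
  [2→4]: (0.61+0.30)/2 × 2 = 0.91
  [4→6]: (0.30+0.14)/2 × 2 = 0.44
  [6→6.5]: (0.14+0.12)/2 × 0.5 = 0.065
  [6.5→10.5]: (0.12+0.03)/2 × 4 = 0.3
  Sum = 3.585 mg/L·h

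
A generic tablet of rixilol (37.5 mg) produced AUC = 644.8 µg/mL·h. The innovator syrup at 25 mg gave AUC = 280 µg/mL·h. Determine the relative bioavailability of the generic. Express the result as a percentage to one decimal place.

F_rel = 153.5%

F_rel = (AUC_test/D_test) / (AUC_ref/D_ref)
      = (644.8/37.5) / (280/25)
      = 17.1947 / 11.2 = 1.5352 = 153.52%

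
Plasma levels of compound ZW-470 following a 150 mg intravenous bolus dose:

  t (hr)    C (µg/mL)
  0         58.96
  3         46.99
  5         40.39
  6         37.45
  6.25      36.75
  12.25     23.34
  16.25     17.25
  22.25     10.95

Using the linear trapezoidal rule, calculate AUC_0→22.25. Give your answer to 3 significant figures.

Trapezoidal AUC_0→22.25:
  [0→3]: (58.96+46.99)/2 × 3 = 158.925
  [3→5]: (46.99+40.39)/2 × 2 = 87.38
  [5→6]: (40.39+37.45)/2 × 1 = 38.92
  [6→6.25]: (37.45+36.75)/2 × 0.25 = 9.275
  [6.25→12.25]: (36.75+23.34)/2 × 6 = 180.27
  [12.25→16.25]: (23.34+17.25)/2 × 4 = 81.18
  [16.25→22.25]: (17.25+10.95)/2 × 6 = 84.6
  Sum = 640.55 µg/mL·hr

AUC = 641 µg/mL·hr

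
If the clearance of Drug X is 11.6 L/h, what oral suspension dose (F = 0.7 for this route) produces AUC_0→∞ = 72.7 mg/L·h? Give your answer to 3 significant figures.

Dose = 1200 mg

Dose = CL × AUC_0→∞ / F
     = 11.6 × 72.7 / 0.7 = 1204.74 mg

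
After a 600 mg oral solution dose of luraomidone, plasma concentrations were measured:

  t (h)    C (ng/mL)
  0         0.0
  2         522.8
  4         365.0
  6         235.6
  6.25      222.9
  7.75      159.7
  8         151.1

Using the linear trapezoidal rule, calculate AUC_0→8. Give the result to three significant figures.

Trapezoidal AUC_0→8:
  [0→2]: (0.0+522.8)/2 × 2 = 522.8
  [2→4]: (522.8+365.0)/2 × 2 = 887.8
  [4→6]: (365.0+235.6)/2 × 2 = 600.6
  [6→6.25]: (235.6+222.9)/2 × 0.25 = 57.3125
  [6.25→7.75]: (222.9+159.7)/2 × 1.5 = 286.95
  [7.75→8]: (159.7+151.1)/2 × 0.25 = 38.85
  Sum = 2394.3125 ng/mL·h

AUC = 2390 ng/mL·h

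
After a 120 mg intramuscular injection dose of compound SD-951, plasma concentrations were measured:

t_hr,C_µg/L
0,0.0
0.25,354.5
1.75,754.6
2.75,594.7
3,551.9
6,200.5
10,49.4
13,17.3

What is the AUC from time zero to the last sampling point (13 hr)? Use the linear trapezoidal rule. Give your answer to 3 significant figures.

AUC = 3420 µg/L·hr

Trapezoidal AUC_0→13:
  [0→0.25]: (0.0+354.5)/2 × 0.25 = 44.3125
  [0.25→1.75]: (354.5+754.6)/2 × 1.5 = 831.825
  [1.75→2.75]: (754.6+594.7)/2 × 1 = 674.65
  [2.75→3]: (594.7+551.9)/2 × 0.25 = 143.325
  [3→6]: (551.9+200.5)/2 × 3 = 1128.6
  [6→10]: (200.5+49.4)/2 × 4 = 499.8
  [10→13]: (49.4+17.3)/2 × 3 = 100.05
  Sum = 3422.5625 µg/L·hr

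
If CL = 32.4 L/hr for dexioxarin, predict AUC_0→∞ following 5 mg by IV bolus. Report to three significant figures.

AUC = 0.154 mg/L·hr

AUC_0→∞ = Dose_iv / CL
        = 5 / 32.4 = 0.154321 mg/L·hr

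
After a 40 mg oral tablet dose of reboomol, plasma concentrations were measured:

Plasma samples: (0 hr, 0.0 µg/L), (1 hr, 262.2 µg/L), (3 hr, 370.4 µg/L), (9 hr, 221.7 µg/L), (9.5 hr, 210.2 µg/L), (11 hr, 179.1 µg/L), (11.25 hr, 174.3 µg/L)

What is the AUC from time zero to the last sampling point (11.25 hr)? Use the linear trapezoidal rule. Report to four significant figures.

Trapezoidal AUC_0→11.25:
  [0→1]: (0.0+262.2)/2 × 1 = 131.1
  [1→3]: (262.2+370.4)/2 × 2 = 632.6
  [3→9]: (370.4+221.7)/2 × 6 = 1776.3
  [9→9.5]: (221.7+210.2)/2 × 0.5 = 107.975
  [9.5→11]: (210.2+179.1)/2 × 1.5 = 291.975
  [11→11.25]: (179.1+174.3)/2 × 0.25 = 44.175
  Sum = 2984.125 µg/L·hr

AUC = 2984 µg/L·hr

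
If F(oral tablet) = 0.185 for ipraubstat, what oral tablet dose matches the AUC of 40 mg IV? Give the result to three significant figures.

D_oral = 216 mg

For equal systemic exposure: F × D_ev = D_iv
D_ev = D_iv / F = 40 / 0.185 = 216.216 mg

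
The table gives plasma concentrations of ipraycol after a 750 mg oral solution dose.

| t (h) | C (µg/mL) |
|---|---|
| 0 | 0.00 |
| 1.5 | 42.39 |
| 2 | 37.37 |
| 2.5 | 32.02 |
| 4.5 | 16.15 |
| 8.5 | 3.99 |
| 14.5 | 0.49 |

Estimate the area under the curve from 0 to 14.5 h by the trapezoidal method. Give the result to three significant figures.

Trapezoidal AUC_0→14.5:
  [0→1.5]: (0.00+42.39)/2 × 1.5 = 31.7925
  [1.5→2]: (42.39+37.37)/2 × 0.5 = 19.94
  [2→2.5]: (37.37+32.02)/2 × 0.5 = 17.3475
  [2.5→4.5]: (32.02+16.15)/2 × 2 = 48.17
  [4.5→8.5]: (16.15+3.99)/2 × 4 = 40.28
  [8.5→14.5]: (3.99+0.49)/2 × 6 = 13.44
  Sum = 170.97 µg/mL·h

AUC = 171 µg/mL·h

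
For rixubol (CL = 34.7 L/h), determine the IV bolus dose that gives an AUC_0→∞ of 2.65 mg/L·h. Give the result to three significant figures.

Dose_iv = CL × AUC_0→∞
     = 34.7 × 2.65 = 91.955 mg

Dose = 92.0 mg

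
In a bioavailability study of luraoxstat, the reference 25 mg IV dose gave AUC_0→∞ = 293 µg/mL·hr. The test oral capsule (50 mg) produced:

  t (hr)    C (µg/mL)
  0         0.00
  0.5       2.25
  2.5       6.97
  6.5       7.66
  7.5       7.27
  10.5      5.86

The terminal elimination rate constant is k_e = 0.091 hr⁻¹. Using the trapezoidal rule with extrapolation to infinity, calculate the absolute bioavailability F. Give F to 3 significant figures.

Trapezoidal AUC_0→10.5 (oral capsule):
  [0→0.5]: (0.00+2.25)/2 × 0.5 = 0.5625
  [0.5→2.5]: (2.25+6.97)/2 × 2 = 9.22
  [2.5→6.5]: (6.97+7.66)/2 × 4 = 29.26
  [6.5→7.5]: (7.66+7.27)/2 × 1 = 7.465
  [7.5→10.5]: (7.27+5.86)/2 × 3 = 19.695
  Sum = 66.2025 µg/mL·hr
Tail: C_last/k_e = 5.86/0.091 = 64.396
AUC_0→∞ (oral capsule) = 66.2025 + 64.396 = 130.5985 µg/mL·hr
F = (AUC_ev/D_ev)/(AUC_iv/D_iv) = (130.5985/50)/(293/25) = 2.61197/11.72 = 0.2229

F = 0.223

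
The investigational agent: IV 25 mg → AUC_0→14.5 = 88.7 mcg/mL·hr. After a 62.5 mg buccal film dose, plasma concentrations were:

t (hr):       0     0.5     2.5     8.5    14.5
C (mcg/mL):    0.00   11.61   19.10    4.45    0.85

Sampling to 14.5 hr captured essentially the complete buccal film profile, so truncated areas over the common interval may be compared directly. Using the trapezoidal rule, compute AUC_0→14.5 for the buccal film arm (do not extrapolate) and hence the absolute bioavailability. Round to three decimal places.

F = 0.542

Trapezoidal AUC_0→14.5 (buccal film):
  [0→0.5]: (0.00+11.61)/2 × 0.5 = 2.9025
  [0.5→2.5]: (11.61+19.10)/2 × 2 = 30.71
  [2.5→8.5]: (19.10+4.45)/2 × 6 = 70.65
  [8.5→14.5]: (4.45+0.85)/2 × 6 = 15.9
  Sum = 120.1625 mcg/mL·hr
F = (AUC_ev/D_ev)/(AUC_iv/D_iv) = (120.1625/62.5)/(88.7/25) = 1.9226/3.548 = 0.5419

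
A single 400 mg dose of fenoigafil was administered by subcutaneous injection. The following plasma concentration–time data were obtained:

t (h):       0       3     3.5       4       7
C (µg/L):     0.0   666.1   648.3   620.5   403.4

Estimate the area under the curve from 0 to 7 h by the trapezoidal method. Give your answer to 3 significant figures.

AUC = 3180 µg/L·h

Trapezoidal AUC_0→7:
  [0→3]: (0.0+666.1)/2 × 3 = 999.15
  [3→3.5]: (666.1+648.3)/2 × 0.5 = 328.6
  [3.5→4]: (648.3+620.5)/2 × 0.5 = 317.2
  [4→7]: (620.5+403.4)/2 × 3 = 1535.85
  Sum = 3180.8 µg/L·h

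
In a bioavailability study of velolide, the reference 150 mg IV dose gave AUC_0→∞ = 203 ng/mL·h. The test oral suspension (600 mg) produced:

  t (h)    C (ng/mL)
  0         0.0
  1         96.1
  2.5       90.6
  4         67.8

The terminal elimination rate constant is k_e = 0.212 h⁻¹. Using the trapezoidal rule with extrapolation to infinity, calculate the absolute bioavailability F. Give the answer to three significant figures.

F = 0.772

Trapezoidal AUC_0→4 (oral suspension):
  [0→1]: (0.0+96.1)/2 × 1 = 48.05
  [1→2.5]: (96.1+90.6)/2 × 1.5 = 140.025
  [2.5→4]: (90.6+67.8)/2 × 1.5 = 118.8
  Sum = 306.875 ng/mL·h
Tail: C_last/k_e = 67.8/0.212 = 319.811
AUC_0→∞ (oral suspension) = 306.875 + 319.811 = 626.686 ng/mL·h
F = (AUC_ev/D_ev)/(AUC_iv/D_iv) = (626.686/600)/(203/150) = 1.04448/1.35333 = 0.7718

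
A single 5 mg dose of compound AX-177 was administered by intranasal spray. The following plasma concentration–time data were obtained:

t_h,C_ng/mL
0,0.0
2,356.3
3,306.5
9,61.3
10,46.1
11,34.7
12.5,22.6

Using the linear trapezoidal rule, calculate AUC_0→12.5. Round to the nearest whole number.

Trapezoidal AUC_0→12.5:
  [0→2]: (0.0+356.3)/2 × 2 = 356.3
  [2→3]: (356.3+306.5)/2 × 1 = 331.4
  [3→9]: (306.5+61.3)/2 × 6 = 1103.4
  [9→10]: (61.3+46.1)/2 × 1 = 53.7
  [10→11]: (46.1+34.7)/2 × 1 = 40.4
  [11→12.5]: (34.7+22.6)/2 × 1.5 = 42.975
  Sum = 1928.175 ng/mL·h

AUC = 1928 ng/mL·h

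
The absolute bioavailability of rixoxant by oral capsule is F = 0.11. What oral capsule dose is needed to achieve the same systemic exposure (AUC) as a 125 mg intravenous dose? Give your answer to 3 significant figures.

D_oral = 1140 mg

For equal systemic exposure: F × D_ev = D_iv
D_ev = D_iv / F = 125 / 0.11 = 1136.36 mg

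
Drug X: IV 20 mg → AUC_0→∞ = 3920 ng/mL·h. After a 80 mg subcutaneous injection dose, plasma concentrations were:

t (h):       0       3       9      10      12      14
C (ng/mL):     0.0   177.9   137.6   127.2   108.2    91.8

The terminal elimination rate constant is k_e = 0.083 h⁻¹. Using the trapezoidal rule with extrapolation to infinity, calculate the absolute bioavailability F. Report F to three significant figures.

Trapezoidal AUC_0→14 (subcutaneous injection):
  [0→3]: (0.0+177.9)/2 × 3 = 266.85
  [3→9]: (177.9+137.6)/2 × 6 = 946.5
  [9→10]: (137.6+127.2)/2 × 1 = 132.4
  [10→12]: (127.2+108.2)/2 × 2 = 235.4
  [12→14]: (108.2+91.8)/2 × 2 = 200.0
  Sum = 1781.15 ng/mL·h
Tail: C_last/k_e = 91.8/0.083 = 1106.024
AUC_0→∞ (subcutaneous injection) = 1781.15 + 1106.024 = 2887.174 ng/mL·h
F = (AUC_ev/D_ev)/(AUC_iv/D_iv) = (2887.174/80)/(3920/20) = 36.089675/196 = 0.1841

F = 0.184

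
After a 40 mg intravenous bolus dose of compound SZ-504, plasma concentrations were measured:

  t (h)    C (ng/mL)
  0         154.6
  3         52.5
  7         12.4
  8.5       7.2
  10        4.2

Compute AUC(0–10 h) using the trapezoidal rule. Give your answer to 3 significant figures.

AUC = 464 ng/mL·h

Trapezoidal AUC_0→10:
  [0→3]: (154.6+52.5)/2 × 3 = 310.65
  [3→7]: (52.5+12.4)/2 × 4 = 129.8
  [7→8.5]: (12.4+7.2)/2 × 1.5 = 14.7
  [8.5→10]: (7.2+4.2)/2 × 1.5 = 8.55
  Sum = 463.7 ng/mL·h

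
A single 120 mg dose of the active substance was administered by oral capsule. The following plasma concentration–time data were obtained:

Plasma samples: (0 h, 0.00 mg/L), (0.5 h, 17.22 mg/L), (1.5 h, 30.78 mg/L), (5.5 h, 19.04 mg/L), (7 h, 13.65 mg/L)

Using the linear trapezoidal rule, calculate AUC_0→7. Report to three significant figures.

AUC = 152 mg/L·h

Trapezoidal AUC_0→7:
  [0→0.5]: (0.00+17.22)/2 × 0.5 = 4.305
  [0.5→1.5]: (17.22+30.78)/2 × 1 = 24.0
  [1.5→5.5]: (30.78+19.04)/2 × 4 = 99.64
  [5.5→7]: (19.04+13.65)/2 × 1.5 = 24.5175
  Sum = 152.4625 mg/L·h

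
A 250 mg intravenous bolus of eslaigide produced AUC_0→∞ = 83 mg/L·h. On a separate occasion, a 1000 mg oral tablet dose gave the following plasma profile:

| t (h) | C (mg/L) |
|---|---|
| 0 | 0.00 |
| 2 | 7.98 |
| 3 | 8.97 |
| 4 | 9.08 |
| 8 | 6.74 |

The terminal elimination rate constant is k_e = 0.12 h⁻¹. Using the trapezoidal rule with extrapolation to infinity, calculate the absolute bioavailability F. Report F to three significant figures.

Trapezoidal AUC_0→8 (oral tablet):
  [0→2]: (0.00+7.98)/2 × 2 = 7.98
  [2→3]: (7.98+8.97)/2 × 1 = 8.475
  [3→4]: (8.97+9.08)/2 × 1 = 9.025
  [4→8]: (9.08+6.74)/2 × 4 = 31.64
  Sum = 57.12 mg/L·h
Tail: C_last/k_e = 6.74/0.12 = 56.167
AUC_0→∞ (oral tablet) = 57.12 + 56.167 = 113.287 mg/L·h
F = (AUC_ev/D_ev)/(AUC_iv/D_iv) = (113.287/1000)/(83/250) = 0.113287/0.332 = 0.3412

F = 0.341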